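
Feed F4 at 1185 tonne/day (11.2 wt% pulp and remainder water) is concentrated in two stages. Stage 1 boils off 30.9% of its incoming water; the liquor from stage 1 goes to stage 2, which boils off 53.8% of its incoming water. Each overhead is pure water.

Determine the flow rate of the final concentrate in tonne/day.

468.7 tonne/day

water in feed = 1185×0.888 = 1052.3 tonne/day.
After stage 1: water left = (1−0.309)×1052.3 = 727.13; stream total = 859.85 tonne/day.
After stage 2: water left = (1−0.538)×727.13 = 335.93; final concentrate = 468.65 tonne/day.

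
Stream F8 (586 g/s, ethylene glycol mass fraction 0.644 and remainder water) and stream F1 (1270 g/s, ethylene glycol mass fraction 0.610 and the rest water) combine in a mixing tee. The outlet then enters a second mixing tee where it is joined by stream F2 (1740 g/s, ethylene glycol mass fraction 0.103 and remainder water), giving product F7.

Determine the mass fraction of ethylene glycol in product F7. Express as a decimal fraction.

0.370

Overall, product flow = 3596 g/s.
ethylene glycol in = 586×0.644 + 1270×0.610 + 1740×0.103 = 1331.3 g/s.
ethylene glycol fraction in F7 = 0.370.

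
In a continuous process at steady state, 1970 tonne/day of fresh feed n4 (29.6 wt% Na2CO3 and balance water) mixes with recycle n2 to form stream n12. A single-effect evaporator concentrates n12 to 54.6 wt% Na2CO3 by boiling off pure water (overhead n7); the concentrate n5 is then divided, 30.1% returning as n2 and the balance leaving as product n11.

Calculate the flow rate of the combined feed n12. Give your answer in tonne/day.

Overall Na2CO3 balance (none leaves overhead): Na2CO3 in fresh feed = Na2CO3 in product, i.e. 1970×0.296 = (1−0.301)·n5·0.546.
n5 = 583.12/(0.546×0.699) = 1527.9 tonne/day.
Recycle n2 = 0.301×1527.9 = 459.89 tonne/day.
Combined feed n12 = 1970 + 459.89 = 2429.9 tonne/day.

2430 tonne/day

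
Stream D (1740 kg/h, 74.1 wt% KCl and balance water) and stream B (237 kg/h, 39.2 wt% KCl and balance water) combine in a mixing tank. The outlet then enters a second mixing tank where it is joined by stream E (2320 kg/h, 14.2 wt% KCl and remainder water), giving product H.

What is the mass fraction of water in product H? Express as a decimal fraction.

Overall, product flow = 4297 kg/h.
water in = 1740×0.259 + 237×0.608 + 2320×0.858 = 2585.3 kg/h.
water fraction in H = 0.6017.

0.6017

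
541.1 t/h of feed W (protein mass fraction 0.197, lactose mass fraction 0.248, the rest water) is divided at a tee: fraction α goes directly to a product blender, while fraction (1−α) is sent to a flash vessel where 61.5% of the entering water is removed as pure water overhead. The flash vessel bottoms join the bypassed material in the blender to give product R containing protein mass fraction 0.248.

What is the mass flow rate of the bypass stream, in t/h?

215.1 t/h

All 541.1×0.197 = 106.6 t/h of protein reaches R, so R = 106.6/0.248 = 429.83 t/h and vapour = 111.27 t/h.
The evaporator receives (1−α)·541.1 of feed at 0.555 water and removes 0.615 of that water:
0.615×0.555×(1−α)×541.1 = 111.27
(1−α) = 111.27/184.69 = 0.6025;  α = 0.3975.
Bypass flow = 0.3975×541.1 = 215.09 t/h.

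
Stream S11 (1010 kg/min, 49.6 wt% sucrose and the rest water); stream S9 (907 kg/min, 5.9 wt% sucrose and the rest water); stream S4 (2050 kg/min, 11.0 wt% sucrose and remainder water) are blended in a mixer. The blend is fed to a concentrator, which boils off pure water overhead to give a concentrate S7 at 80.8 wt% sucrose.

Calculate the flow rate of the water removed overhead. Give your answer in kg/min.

3002 kg/min

sucrose entering = 1010×0.496 + 907×0.059 + 2050×0.110 = 779.97 kg/min.
All sucrose reports to S7, so S7 = 779.97/0.808 = 965.31 kg/min.
Total feed = 3967 kg/min; overhead = 3967 − 965.31 = 3001.7 kg/min.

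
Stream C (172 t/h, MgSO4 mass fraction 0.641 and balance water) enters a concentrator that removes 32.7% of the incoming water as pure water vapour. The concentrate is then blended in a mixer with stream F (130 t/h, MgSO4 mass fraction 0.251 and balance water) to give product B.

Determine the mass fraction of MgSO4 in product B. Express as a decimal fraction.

Vapour removed = 0.327×0.359×172 = 20.192 t/h; concentrate = 151.81 t/h.
MgSO4 reaching the mixer = 110.25 (from concentrate) + 130×0.251 = 142.88 t/h.
Product flow = 151.81 + 130 = 281.81 t/h; MgSO4 fraction = 0.507.

0.507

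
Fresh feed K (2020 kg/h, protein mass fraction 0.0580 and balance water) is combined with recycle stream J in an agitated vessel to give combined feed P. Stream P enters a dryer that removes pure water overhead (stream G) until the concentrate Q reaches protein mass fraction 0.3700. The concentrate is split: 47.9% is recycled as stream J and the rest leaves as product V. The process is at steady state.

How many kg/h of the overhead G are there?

Overall protein balance (none leaves overhead): protein in fresh feed = protein in product, i.e. 2020×0.058 = (1−0.479)·Q·0.370.
Q = 117.16/(0.370×0.521) = 607.77 kg/h.
Recycle J = 0.479×607.77 = 291.12 kg/h.
Combined feed P = 2020 + 291.12 = 2311.1 kg/h.
Overhead G = P − Q = 2311.1 − 607.77 = 1703.4 kg/h.

1703 kg/h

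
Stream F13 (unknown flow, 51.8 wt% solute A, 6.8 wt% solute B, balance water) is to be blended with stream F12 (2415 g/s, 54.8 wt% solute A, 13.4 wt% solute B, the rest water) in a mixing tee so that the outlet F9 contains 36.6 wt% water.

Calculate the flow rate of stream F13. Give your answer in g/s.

Let F13 be the unknown flow. Total out = 2415 + F13.
water balance: 767.97 + 0.414·F13 = 0.366·(2415 + F13)
(0.414 − 0.366)·F13 = 0.366×2415 − 767.97 = 115.92
F13 = 115.92 / 0.048 = 2415 g/s

2415 g/s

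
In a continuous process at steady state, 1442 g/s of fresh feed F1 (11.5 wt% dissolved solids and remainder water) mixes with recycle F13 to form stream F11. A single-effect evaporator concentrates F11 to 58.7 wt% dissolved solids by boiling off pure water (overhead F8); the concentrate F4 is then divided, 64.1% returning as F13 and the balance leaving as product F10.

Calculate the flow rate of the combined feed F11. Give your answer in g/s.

Overall dissolved solids balance (none leaves overhead): dissolved solids in fresh feed = dissolved solids in product, i.e. 1442×0.115 = (1−0.641)·F4·0.587.
F4 = 165.83/(0.587×0.359) = 786.92 g/s.
Recycle F13 = 0.641×786.92 = 504.42 g/s.
Combined feed F11 = 1442 + 504.42 = 1946.4 g/s.

1946 g/s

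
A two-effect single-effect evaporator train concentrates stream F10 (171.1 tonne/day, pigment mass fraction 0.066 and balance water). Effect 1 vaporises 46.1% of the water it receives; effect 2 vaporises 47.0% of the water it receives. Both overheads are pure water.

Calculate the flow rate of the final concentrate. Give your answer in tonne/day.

water in feed = 171.1×0.934 = 159.81 tonne/day.
After stage 1: water left = (1−0.461)×159.81 = 86.136; stream total = 97.429 tonne/day.
After stage 2: water left = (1−0.470)×86.136 = 45.652; final concentrate = 56.945 tonne/day.

56.94 tonne/day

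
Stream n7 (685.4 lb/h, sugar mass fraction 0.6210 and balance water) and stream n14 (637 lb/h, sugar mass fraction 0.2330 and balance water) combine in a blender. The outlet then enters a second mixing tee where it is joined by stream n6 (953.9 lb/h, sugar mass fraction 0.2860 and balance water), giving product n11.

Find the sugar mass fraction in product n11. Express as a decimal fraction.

0.3720

Overall, product flow = 2276.3 lb/h.
sugar in = 685.4×0.621 + 637×0.233 + 953.9×0.286 = 846.87 lb/h.
sugar fraction in n11 = 0.3720.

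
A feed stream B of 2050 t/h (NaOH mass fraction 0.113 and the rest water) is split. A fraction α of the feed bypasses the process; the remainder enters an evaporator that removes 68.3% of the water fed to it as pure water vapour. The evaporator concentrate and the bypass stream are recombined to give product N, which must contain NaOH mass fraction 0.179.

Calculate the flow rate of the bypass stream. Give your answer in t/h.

802.3 t/h

All 2050×0.113 = 231.65 t/h of NaOH reaches N, so N = 231.65/0.179 = 1294.1 t/h and vapour = 755.87 t/h.
The evaporator receives (1−α)·2050 of feed at 0.887 water and removes 0.683 of that water:
0.683×0.887×(1−α)×2050 = 755.87
(1−α) = 755.87/1241.9 = 0.6086;  α = 0.3914.
Bypass flow = 0.3914×2050 = 802.33 t/h.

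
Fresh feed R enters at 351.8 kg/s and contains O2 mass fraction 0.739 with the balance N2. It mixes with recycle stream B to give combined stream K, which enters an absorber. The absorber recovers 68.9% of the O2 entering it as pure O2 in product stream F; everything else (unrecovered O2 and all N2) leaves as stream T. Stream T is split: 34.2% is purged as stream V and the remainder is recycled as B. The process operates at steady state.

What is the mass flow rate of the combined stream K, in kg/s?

595.3 kg/s

N2 enters only via R and leaves only via the purge: 351.8×0.261 = 0.342×(N2 in T), and the absorber passes all N2, so N2 in K = N2 in T = 268.48 kg/s.
O2 in K: m_A = 351.8×0.739 + (1−0.342)·(1−0.689)·m_A, so m_A = 259.98/0.7954 = 326.87 kg/s.
K = 326.87 + 268.48 = 595.35 kg/s.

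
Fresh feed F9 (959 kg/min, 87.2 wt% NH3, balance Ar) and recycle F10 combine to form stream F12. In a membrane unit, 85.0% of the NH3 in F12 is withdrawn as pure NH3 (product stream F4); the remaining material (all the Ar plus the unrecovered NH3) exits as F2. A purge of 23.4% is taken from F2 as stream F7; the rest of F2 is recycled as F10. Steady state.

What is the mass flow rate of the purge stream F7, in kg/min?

Ar enters only via F9 and leaves only via the purge: 959×0.128 = 0.234×(Ar in F2), and the membrane unit passes all Ar, so Ar in F12 = Ar in F2 = 524.58 kg/min.
NH3 in F12: m_A = 959×0.872 + (1−0.234)·(1−0.850)·m_A, so m_A = 836.25/0.8851 = 944.81 kg/min.
F2 = (1−0.850)×944.81 + 524.58 = 666.3 kg/min.
Purge F7 = 0.234×666.3 = 155.91 kg/min.

155.9 kg/min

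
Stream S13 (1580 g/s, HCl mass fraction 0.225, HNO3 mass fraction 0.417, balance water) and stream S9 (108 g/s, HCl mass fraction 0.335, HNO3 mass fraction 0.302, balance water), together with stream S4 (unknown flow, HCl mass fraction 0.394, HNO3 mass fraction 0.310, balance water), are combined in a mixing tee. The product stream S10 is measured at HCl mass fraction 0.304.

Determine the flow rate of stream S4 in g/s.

1350 g/s

Let S4 be the unknown flow. Total out = 1688 + S4.
HCl balance: 391.68 + 0.394·S4 = 0.304·(1688 + S4)
(0.394 − 0.304)·S4 = 0.304×1688 − 391.68 = 121.47
S4 = 121.47 / 0.090 = 1349.7 g/s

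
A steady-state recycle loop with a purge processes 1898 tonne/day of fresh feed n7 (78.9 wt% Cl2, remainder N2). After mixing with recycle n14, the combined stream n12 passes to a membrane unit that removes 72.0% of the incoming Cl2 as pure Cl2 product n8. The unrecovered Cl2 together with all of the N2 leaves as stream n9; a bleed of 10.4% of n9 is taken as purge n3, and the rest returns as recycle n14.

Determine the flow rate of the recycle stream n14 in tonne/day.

N2 enters only via n7 and leaves only via the purge: 1898×0.211 = 0.104×(N2 in n9), and the membrane unit passes all N2, so N2 in n12 = N2 in n9 = 3850.8 tonne/day.
Cl2 in n12: m_A = 1898×0.789 + (1−0.104)·(1−0.720)·m_A, so m_A = 1497.5/0.7491 = 1999 tonne/day.
n9 = (1−0.720)×1999 + 3850.8 = 4410.5 tonne/day.
Recycle n14 = (1−0.104)×4410.5 = 3951.8 tonne/day.

3952 tonne/day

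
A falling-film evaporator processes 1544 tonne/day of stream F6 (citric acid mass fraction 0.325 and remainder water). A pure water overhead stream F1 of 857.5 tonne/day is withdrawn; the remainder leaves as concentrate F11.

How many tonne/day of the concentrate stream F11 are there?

Concentrate = 1544 − 857.5 = 686.5 tonne/day.

686.5 tonne/day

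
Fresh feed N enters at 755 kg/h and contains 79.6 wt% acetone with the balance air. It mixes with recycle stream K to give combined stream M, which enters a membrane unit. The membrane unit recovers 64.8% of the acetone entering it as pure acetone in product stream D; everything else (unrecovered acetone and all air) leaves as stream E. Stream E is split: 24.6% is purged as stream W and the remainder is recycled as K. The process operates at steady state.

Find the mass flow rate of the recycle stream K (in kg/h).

air enters only via N and leaves only via the purge: 755×0.204 = 0.246×(air in E), and the membrane unit passes all air, so air in M = air in E = 626.1 kg/h.
acetone in M: m_A = 755×0.796 + (1−0.246)·(1−0.648)·m_A, so m_A = 600.98/0.7346 = 818.11 kg/h.
E = (1−0.648)×818.11 + 626.1 = 914.07 kg/h.
Recycle K = (1−0.246)×914.07 = 689.21 kg/h.

689.2 kg/h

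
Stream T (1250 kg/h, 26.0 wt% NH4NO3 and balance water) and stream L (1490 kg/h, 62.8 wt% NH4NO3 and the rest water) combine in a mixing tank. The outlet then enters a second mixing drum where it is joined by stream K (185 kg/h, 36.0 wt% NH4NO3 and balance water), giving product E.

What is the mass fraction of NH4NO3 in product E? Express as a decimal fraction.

Overall, product flow = 2925 kg/h.
NH4NO3 in = 1250×0.260 + 1490×0.628 + 185×0.360 = 1327.3 kg/h.
NH4NO3 fraction in E = 0.454.

0.454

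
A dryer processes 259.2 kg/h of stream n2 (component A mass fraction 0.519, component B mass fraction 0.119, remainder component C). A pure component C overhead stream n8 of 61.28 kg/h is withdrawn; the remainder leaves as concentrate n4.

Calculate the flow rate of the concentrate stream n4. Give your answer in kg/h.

Concentrate = 259.2 − 61.28 = 197.92 kg/h.

197.9 kg/h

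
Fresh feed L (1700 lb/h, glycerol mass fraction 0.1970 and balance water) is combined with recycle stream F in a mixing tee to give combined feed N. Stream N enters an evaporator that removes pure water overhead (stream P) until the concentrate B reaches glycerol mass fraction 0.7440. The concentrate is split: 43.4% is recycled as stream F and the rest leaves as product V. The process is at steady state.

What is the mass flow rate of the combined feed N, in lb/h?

2045 lb/h

Overall glycerol balance (none leaves overhead): glycerol in fresh feed = glycerol in product, i.e. 1700×0.197 = (1−0.434)·B·0.744.
B = 334.9/(0.744×0.566) = 795.29 lb/h.
Recycle F = 0.434×795.29 = 345.16 lb/h.
Combined feed N = 1700 + 345.16 = 2045.2 lb/h.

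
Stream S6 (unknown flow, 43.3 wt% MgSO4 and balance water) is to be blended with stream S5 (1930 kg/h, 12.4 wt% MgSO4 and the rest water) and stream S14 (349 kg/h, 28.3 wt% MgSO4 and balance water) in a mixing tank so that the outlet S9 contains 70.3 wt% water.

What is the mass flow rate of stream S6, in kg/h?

2491 kg/h

Let S6 be the unknown flow. Total out = 2279 + S6.
water balance: 1940.9 + 0.567·S6 = 0.703·(2279 + S6)
(0.567 − 0.703)·S6 = 0.703×2279 − 1940.9 = -338.78
S6 = -338.78 / -0.136 = 2491 kg/h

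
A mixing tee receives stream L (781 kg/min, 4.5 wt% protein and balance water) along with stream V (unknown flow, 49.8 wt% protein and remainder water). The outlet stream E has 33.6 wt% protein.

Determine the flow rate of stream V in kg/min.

Let V be the unknown flow. Total out = 781 + V.
protein balance: 35.145 + 0.498·V = 0.336·(781 + V)
(0.498 − 0.336)·V = 0.336×781 − 35.145 = 227.27
V = 227.27 / 0.162 = 1402.9 kg/min

1403 kg/min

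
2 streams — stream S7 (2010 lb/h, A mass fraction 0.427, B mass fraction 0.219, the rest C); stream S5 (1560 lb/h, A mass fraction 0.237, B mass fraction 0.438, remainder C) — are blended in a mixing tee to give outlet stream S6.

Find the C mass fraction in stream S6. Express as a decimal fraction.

Total flow out = 2010 + 1560 = 3570 lb/h.
C in = 2010×0.354 + 1560×0.325 = 1218.5 lb/h.
C mass fraction in S6 = 1218.5/3570 = 0.341.

0.341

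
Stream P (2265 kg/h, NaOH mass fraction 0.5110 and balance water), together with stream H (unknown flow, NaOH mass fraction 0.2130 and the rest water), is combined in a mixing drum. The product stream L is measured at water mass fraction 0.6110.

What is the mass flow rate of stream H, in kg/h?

1570 kg/h

Let H be the unknown flow. Total out = 2265 + H.
water balance: 1107.6 + 0.787·H = 0.611·(2265 + H)
(0.787 − 0.611)·H = 0.611×2265 − 1107.6 = 276.33
H = 276.33 / 0.176 = 1570.1 kg/h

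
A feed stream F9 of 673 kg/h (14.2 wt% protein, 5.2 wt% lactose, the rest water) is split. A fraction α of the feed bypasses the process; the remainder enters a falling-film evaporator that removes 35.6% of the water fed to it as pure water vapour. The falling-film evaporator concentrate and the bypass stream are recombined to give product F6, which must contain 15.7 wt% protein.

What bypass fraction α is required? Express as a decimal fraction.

All 673×0.142 = 95.566 kg/h of protein reaches F6, so F6 = 95.566/0.157 = 608.7 kg/h and vapour = 64.299 kg/h.
The evaporator receives (1−α)·673 of feed at 0.806 water and removes 0.356 of that water:
0.356×0.806×(1−α)×673 = 64.299
(1−α) = 64.299/193.11 = 0.3330;  α = 0.6670.

0.667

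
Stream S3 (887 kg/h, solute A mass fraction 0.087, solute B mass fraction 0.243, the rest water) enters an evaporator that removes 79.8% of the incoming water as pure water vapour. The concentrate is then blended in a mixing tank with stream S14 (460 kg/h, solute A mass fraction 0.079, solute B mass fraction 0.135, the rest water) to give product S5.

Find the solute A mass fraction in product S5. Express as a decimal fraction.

Vapour removed = 0.798×0.670×887 = 474.24 kg/h; concentrate = 412.76 kg/h.
solute A reaching the mixer = 77.169 (from concentrate) + 460×0.079 = 113.51 kg/h.
Product flow = 412.76 + 460 = 872.76 kg/h; solute A fraction = 0.130.

0.130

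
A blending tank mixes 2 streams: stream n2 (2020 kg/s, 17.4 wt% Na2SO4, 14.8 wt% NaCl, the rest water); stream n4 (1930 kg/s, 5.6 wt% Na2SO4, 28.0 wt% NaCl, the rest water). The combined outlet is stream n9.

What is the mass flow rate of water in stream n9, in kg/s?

water out = water in = 2020×0.678 + 1930×0.664 = 2651.1 kg/s.

2651 kg/s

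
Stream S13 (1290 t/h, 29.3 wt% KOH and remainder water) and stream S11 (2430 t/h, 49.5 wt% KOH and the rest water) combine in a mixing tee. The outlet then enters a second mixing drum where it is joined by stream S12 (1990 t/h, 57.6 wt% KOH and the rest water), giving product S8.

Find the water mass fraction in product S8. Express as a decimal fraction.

0.522

Overall, product flow = 5710 t/h.
water in = 1290×0.707 + 2430×0.505 + 1990×0.424 = 2982.9 t/h.
water fraction in S8 = 0.522.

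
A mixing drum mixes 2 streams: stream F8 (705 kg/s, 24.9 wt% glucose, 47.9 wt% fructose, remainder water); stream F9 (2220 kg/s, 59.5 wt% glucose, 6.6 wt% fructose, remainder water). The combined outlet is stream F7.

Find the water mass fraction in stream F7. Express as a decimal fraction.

0.323

Total flow out = 705 + 2220 = 2925 kg/s.
water in = 705×0.272 + 2220×0.339 = 944.34 kg/s.
water mass fraction in F7 = 944.34/2925 = 0.323.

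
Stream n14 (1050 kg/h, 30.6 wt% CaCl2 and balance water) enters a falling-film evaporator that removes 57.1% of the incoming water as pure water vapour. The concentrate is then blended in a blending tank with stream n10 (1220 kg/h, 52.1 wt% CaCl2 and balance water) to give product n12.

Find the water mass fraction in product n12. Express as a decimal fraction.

Vapour removed = 0.571×0.694×1050 = 416.09 kg/h; concentrate = 633.91 kg/h.
water reaching the mixer = 312.61 (from concentrate) + 1220×0.479 = 896.99 kg/h.
Product flow = 633.91 + 1220 = 1853.9 kg/h; water fraction = 0.4838.

0.4838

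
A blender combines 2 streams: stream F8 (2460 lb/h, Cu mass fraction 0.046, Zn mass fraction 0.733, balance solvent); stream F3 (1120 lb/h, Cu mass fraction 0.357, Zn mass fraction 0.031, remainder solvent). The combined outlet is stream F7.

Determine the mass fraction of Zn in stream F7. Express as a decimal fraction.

0.513

Total flow out = 2460 + 1120 = 3580 lb/h.
Zn in = 2460×0.733 + 1120×0.031 = 1837.9 lb/h.
Zn mass fraction in F7 = 1837.9/3580 = 0.513.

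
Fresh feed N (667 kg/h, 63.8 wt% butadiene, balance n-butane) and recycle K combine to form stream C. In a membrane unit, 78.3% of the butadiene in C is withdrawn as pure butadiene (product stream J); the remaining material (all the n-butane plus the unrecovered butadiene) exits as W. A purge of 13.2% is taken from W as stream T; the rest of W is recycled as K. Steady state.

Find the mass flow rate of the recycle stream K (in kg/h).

n-butane enters only via N and leaves only via the purge: 667×0.362 = 0.132×(n-butane in W), and the membrane unit passes all n-butane, so n-butane in C = n-butane in W = 1829.2 kg/h.
butadiene in C: m_A = 667×0.638 + (1−0.132)·(1−0.783)·m_A, so m_A = 425.55/0.8116 = 524.3 kg/h.
W = (1−0.783)×524.3 + 1829.2 = 1943 kg/h.
Recycle K = (1−0.132)×1943 = 1686.5 kg/h.

1686 kg/h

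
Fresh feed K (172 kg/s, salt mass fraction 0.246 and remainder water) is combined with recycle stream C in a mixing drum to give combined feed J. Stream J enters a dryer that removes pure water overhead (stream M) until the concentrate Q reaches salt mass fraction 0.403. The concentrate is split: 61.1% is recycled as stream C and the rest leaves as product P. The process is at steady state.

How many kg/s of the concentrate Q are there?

269.9 kg/s

Overall salt balance (none leaves overhead): salt in fresh feed = salt in product, i.e. 172×0.246 = (1−0.611)·Q·0.403.
Q = 42.312/(0.403×0.389) = 269.9 kg/s.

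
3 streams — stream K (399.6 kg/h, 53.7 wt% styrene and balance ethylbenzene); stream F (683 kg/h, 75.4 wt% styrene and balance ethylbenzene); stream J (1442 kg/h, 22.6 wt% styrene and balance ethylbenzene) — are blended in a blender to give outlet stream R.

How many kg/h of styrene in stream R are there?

styrene out = styrene in = 399.6×0.537 + 683×0.754 + 1442×0.226 = 1055.5 kg/h.

1055 kg/h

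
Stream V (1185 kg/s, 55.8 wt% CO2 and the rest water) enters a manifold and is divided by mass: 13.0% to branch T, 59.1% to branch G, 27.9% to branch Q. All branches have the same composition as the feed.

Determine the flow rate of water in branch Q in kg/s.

Branch Q total = 0.279×1185 = 330.62 kg/s.
water in Q = 0.442×330.62 = 146.13 kg/s.

146.1 kg/s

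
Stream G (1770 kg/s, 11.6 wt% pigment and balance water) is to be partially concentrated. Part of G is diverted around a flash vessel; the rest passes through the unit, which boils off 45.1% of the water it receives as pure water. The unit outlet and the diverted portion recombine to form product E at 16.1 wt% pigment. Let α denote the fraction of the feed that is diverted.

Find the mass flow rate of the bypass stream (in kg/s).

529.1 kg/s

All 1770×0.116 = 205.32 kg/s of pigment reaches E, so E = 205.32/0.161 = 1275.3 kg/s and vapour = 494.72 kg/s.
The evaporator receives (1−α)·1770 of feed at 0.884 water and removes 0.451 of that water:
0.451×0.884×(1−α)×1770 = 494.72
(1−α) = 494.72/705.67 = 0.7011;  α = 0.2989.
Bypass flow = 0.2989×1770 = 529.12 kg/s.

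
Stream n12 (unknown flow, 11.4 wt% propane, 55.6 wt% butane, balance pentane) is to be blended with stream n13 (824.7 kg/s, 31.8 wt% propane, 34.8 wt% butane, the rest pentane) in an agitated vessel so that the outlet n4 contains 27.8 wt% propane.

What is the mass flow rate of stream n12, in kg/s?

Let n12 be the unknown flow. Total out = 824.7 + n12.
propane balance: 262.25 + 0.114·n12 = 0.278·(824.7 + n12)
(0.114 − 0.278)·n12 = 0.278×824.7 − 262.25 = -32.988
n12 = -32.988 / -0.164 = 201.15 kg/s

201.1 kg/s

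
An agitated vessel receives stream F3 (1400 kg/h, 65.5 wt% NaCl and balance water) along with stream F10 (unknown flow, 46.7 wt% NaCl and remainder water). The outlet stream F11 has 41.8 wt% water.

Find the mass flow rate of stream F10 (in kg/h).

Let F10 be the unknown flow. Total out = 1400 + F10.
water balance: 483 + 0.533·F10 = 0.418·(1400 + F10)
(0.533 − 0.418)·F10 = 0.418×1400 − 483 = 102.2
F10 = 102.2 / 0.115 = 888.7 kg/h

888.7 kg/h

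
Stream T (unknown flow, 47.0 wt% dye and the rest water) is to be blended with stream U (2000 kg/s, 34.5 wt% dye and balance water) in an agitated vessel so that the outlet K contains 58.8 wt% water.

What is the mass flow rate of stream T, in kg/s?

2310 kg/s

Let T be the unknown flow. Total out = 2000 + T.
water balance: 1310 + 0.530·T = 0.588·(2000 + T)
(0.530 − 0.588)·T = 0.588×2000 − 1310 = -134
T = -134 / -0.058 = 2310.3 kg/s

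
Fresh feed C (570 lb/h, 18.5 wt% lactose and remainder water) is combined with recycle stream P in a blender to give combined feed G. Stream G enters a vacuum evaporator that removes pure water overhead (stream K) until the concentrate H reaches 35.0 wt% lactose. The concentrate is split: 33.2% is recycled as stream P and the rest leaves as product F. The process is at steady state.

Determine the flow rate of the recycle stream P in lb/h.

149.7 lb/h

Overall lactose balance (none leaves overhead): lactose in fresh feed = lactose in product, i.e. 570×0.185 = (1−0.332)·H·0.350.
H = 105.45/(0.350×0.668) = 451.03 lb/h.
Recycle P = 0.332×451.03 = 149.74 lb/h.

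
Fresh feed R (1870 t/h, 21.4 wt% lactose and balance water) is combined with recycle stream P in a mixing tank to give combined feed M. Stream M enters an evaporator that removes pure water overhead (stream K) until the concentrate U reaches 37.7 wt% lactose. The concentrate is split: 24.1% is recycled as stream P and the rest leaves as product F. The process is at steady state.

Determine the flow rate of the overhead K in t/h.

808.5 t/h

Overall lactose balance (none leaves overhead): lactose in fresh feed = lactose in product, i.e. 1870×0.214 = (1−0.241)·U·0.377.
U = 400.18/(0.377×0.759) = 1398.5 t/h.
Recycle P = 0.241×1398.5 = 337.05 t/h.
Combined feed M = 1870 + 337.05 = 2207 t/h.
Overhead K = M − U = 2207 − 1398.5 = 808.51 t/h.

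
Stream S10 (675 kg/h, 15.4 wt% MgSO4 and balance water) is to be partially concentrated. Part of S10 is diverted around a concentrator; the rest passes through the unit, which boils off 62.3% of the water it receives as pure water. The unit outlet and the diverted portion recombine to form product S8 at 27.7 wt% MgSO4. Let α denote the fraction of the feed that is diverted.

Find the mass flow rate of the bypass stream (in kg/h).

All 675×0.154 = 103.95 kg/h of MgSO4 reaches S8, so S8 = 103.95/0.277 = 375.27 kg/h and vapour = 299.73 kg/h.
The evaporator receives (1−α)·675 of feed at 0.846 water and removes 0.623 of that water:
0.623×0.846×(1−α)×675 = 299.73
(1−α) = 299.73/355.76 = 0.8425;  α = 0.1575.
Bypass flow = 0.1575×675 = 106.32 kg/h.

106.3 kg/h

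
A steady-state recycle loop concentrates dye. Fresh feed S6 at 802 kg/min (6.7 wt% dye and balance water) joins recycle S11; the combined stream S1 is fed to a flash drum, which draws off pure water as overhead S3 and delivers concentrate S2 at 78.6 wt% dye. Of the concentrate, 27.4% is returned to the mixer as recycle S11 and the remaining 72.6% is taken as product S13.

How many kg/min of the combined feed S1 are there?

Overall dye balance (none leaves overhead): dye in fresh feed = dye in product, i.e. 802×0.067 = (1−0.274)·S2·0.786.
S2 = 53.734/(0.786×0.726) = 94.165 kg/min.
Recycle S11 = 0.274×94.165 = 25.801 kg/min.
Combined feed S1 = 802 + 25.801 = 827.8 kg/min.

827.8 kg/min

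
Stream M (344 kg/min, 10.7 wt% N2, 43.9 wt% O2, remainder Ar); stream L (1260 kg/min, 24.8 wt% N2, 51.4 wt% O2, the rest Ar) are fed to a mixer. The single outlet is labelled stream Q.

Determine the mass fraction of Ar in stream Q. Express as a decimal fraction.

Total flow out = 344 + 1260 = 1604 kg/min.
Ar in = 344×0.454 + 1260×0.238 = 456.06 kg/min.
Ar mass fraction in Q = 456.06/1604 = 0.2843.

0.2843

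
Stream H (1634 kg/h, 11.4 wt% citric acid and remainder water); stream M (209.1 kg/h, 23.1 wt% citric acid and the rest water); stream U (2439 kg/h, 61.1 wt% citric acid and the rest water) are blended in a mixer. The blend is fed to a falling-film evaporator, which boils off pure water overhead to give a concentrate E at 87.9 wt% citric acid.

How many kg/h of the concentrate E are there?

citric acid entering = 1634×0.114 + 209.1×0.231 + 2439×0.611 = 1724.8 kg/h.
All citric acid reports to E, so E = 1724.8/0.879 = 1962.2 kg/h.

1962 kg/h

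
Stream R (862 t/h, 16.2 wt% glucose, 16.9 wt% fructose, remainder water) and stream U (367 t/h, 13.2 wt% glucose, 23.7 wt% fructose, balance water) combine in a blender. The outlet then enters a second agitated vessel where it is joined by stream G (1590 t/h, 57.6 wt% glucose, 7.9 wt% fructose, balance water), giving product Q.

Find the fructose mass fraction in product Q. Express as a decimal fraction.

Overall, product flow = 2819 t/h.
fructose in = 862×0.169 + 367×0.237 + 1590×0.079 = 358.27 t/h.
fructose fraction in Q = 0.1271.

0.1271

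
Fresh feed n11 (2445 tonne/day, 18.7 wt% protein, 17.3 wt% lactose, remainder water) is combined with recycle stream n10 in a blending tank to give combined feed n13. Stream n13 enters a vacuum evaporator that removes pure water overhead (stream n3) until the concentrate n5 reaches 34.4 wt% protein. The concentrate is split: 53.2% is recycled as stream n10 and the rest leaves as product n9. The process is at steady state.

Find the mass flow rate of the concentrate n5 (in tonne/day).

2840 tonne/day

Overall protein balance (none leaves overhead): protein in fresh feed = protein in product, i.e. 2445×0.187 = (1−0.532)·n5·0.344.
n5 = 457.21/(0.344×0.468) = 2840 tonne/day.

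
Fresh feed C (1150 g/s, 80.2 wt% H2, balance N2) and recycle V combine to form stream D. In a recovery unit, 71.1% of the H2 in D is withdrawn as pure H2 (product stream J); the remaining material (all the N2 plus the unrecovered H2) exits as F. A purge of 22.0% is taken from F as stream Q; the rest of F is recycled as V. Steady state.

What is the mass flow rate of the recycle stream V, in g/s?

N2 enters only via C and leaves only via the purge: 1150×0.198 = 0.220×(N2 in F), and the recovery unit passes all N2, so N2 in D = N2 in F = 1035 g/s.
H2 in D: m_A = 1150×0.802 + (1−0.220)·(1−0.711)·m_A, so m_A = 922.3/0.7746 = 1190.7 g/s.
F = (1−0.711)×1190.7 + 1035 = 1379.1 g/s.
Recycle V = (1−0.220)×1379.1 = 1075.7 g/s.

1076 g/s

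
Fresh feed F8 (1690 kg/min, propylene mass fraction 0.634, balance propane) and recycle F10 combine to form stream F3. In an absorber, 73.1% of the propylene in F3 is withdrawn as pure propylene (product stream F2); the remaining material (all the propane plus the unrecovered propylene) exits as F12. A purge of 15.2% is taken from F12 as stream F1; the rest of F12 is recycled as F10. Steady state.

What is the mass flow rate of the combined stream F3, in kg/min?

propane enters only via F8 and leaves only via the purge: 1690×0.366 = 0.152×(propane in F12), and the absorber passes all propane, so propane in F3 = propane in F12 = 4069.3 kg/min.
propylene in F3: m_A = 1690×0.634 + (1−0.152)·(1−0.731)·m_A, so m_A = 1071.5/0.7719 = 1388.1 kg/min.
F3 = 1388.1 + 4069.3 = 5457.4 kg/min.

5457 kg/min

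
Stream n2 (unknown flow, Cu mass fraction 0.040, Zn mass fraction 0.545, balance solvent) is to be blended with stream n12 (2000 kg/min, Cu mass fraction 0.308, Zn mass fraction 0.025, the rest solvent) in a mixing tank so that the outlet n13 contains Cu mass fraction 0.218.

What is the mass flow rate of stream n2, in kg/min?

Let n2 be the unknown flow. Total out = 2000 + n2.
Cu balance: 616 + 0.040·n2 = 0.218·(2000 + n2)
(0.040 − 0.218)·n2 = 0.218×2000 − 616 = -180
n2 = -180 / -0.178 = 1011.2 kg/min

1011 kg/min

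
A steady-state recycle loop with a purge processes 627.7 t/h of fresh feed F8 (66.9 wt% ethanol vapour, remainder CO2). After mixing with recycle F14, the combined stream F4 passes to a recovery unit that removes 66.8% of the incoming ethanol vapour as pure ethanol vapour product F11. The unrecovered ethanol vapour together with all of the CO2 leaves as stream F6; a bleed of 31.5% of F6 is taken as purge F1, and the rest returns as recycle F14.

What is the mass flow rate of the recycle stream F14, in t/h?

CO2 enters only via F8 and leaves only via the purge: 627.7×0.331 = 0.315×(CO2 in F6), and the recovery unit passes all CO2, so CO2 in F4 = CO2 in F6 = 659.58 t/h.
ethanol vapour in F4: m_A = 627.7×0.669 + (1−0.315)·(1−0.668)·m_A, so m_A = 419.93/0.7726 = 543.54 t/h.
F6 = (1−0.668)×543.54 + 659.58 = 840.04 t/h.
Recycle F14 = (1−0.315)×840.04 = 575.43 t/h.

575.4 t/h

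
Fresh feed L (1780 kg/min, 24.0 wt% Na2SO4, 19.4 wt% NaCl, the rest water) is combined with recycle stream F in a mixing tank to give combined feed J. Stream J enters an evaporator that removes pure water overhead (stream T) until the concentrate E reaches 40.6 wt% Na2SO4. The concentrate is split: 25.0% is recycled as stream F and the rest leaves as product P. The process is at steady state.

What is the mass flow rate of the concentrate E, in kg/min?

1403 kg/min

Overall Na2SO4 balance (none leaves overhead): Na2SO4 in fresh feed = Na2SO4 in product, i.e. 1780×0.240 = (1−0.250)·E·0.406.
E = 427.2/(0.406×0.750) = 1403 kg/min.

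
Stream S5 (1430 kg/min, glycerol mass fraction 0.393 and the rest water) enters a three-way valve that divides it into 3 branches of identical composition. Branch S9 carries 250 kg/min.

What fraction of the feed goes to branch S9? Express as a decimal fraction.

0.175

Fraction to S9 = 250/1430 = 0.1748.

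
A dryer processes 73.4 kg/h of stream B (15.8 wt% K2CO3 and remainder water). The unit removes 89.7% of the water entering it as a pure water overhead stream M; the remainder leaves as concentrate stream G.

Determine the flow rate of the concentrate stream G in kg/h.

17.96 kg/h

water entering = 73.4×0.842 = 61.803 kg/h; overhead removed = 0.897×61.803 = 55.437 kg/h.
Concentrate = 73.4 − 55.437 = 17.963 kg/h.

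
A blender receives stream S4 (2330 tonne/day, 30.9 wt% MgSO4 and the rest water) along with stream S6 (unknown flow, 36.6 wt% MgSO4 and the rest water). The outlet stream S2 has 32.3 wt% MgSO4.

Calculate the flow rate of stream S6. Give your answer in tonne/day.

758.6 tonne/day

Let S6 be the unknown flow. Total out = 2330 + S6.
MgSO4 balance: 719.97 + 0.366·S6 = 0.323·(2330 + S6)
(0.366 − 0.323)·S6 = 0.323×2330 − 719.97 = 32.62
S6 = 32.62 / 0.043 = 758.6 tonne/day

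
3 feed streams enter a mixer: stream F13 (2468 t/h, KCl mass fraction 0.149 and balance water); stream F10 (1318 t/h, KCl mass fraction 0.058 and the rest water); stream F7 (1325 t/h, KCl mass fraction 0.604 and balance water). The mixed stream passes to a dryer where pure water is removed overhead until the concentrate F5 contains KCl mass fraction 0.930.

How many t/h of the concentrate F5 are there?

KCl entering = 2468×0.149 + 1318×0.058 + 1325×0.604 = 1244.5 t/h.
All KCl reports to F5, so F5 = 1244.5/0.930 = 1338.1 t/h.

1338 t/h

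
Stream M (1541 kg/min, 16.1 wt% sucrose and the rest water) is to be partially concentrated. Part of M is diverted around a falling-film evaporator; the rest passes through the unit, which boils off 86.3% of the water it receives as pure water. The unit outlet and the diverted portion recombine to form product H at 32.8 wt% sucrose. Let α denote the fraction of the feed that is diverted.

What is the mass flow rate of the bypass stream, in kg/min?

All 1541×0.161 = 248.1 kg/min of sucrose reaches H, so H = 248.1/0.328 = 756.41 kg/min and vapour = 784.59 kg/min.
The evaporator receives (1−α)·1541 of feed at 0.839 water and removes 0.863 of that water:
0.863×0.839×(1−α)×1541 = 784.59
(1−α) = 784.59/1115.8 = 0.7032;  α = 0.2968.
Bypass flow = 0.2968×1541 = 457.39 kg/min.

457.4 kg/min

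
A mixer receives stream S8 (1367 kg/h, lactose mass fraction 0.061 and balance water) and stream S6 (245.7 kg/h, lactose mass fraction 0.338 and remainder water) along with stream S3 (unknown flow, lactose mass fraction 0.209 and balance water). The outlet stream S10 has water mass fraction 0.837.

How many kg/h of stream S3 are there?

Let S3 be the unknown flow. Total out = 1612.7 + S3.
water balance: 1446.3 + 0.791·S3 = 0.837·(1612.7 + S3)
(0.791 − 0.837)·S3 = 0.837×1612.7 − 1446.3 = -96.436
S3 = -96.436 / -0.046 = 2096.4 kg/h

2096 kg/h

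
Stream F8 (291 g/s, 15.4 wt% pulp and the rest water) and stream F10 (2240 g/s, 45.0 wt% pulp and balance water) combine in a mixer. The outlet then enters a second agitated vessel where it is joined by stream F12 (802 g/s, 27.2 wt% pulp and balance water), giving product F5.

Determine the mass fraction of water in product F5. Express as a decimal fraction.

0.6187

Overall, product flow = 3333 g/s.
water in = 291×0.846 + 2240×0.550 + 802×0.728 = 2062 g/s.
water fraction in F5 = 0.6187.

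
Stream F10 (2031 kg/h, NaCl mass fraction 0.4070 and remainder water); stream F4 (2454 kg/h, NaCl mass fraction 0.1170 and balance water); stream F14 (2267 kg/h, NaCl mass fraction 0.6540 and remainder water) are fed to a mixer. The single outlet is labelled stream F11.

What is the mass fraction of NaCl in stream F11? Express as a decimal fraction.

0.3845

Total flow out = 2031 + 2454 + 2267 = 6752 kg/h.
NaCl in = 2031×0.407 + 2454×0.117 + 2267×0.654 = 2596.4 kg/h.
NaCl mass fraction in F11 = 2596.4/6752 = 0.3845.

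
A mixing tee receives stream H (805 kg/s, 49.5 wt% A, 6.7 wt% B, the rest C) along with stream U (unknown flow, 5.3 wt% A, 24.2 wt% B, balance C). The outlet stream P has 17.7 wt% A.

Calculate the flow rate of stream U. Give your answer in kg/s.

Let U be the unknown flow. Total out = 805 + U.
A balance: 398.48 + 0.053·U = 0.177·(805 + U)
(0.053 − 0.177)·U = 0.177×805 − 398.48 = -255.99
U = -255.99 / -0.124 = 2064.4 kg/s

2064 kg/s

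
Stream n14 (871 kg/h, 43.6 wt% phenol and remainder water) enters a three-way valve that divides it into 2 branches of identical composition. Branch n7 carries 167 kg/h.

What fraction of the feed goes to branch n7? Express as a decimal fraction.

Fraction to n7 = 167/871 = 0.1917.

0.192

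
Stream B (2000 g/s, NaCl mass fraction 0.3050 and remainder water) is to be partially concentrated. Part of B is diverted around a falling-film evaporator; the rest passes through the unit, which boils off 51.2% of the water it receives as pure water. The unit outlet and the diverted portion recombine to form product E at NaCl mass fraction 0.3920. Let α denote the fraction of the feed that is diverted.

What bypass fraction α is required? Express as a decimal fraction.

0.376

All 2000×0.305 = 610 g/s of NaCl reaches E, so E = 610/0.392 = 1556.1 g/s and vapour = 443.88 g/s.
The evaporator receives (1−α)·2000 of feed at 0.695 water and removes 0.512 of that water:
0.512×0.695×(1−α)×2000 = 443.88
(1−α) = 443.88/711.68 = 0.6237;  α = 0.3763.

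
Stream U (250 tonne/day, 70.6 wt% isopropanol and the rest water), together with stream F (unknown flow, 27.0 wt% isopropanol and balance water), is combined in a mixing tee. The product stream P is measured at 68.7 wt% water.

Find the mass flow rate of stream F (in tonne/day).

2285 tonne/day

Let F be the unknown flow. Total out = 250 + F.
water balance: 73.5 + 0.730·F = 0.687·(250 + F)
(0.730 − 0.687)·F = 0.687×250 − 73.5 = 98.25
F = 98.25 / 0.043 = 2284.9 tonne/day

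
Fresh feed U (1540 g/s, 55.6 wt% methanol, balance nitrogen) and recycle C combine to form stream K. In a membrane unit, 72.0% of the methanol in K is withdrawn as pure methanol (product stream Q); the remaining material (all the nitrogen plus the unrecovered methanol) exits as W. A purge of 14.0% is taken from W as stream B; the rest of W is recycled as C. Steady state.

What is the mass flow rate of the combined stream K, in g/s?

nitrogen enters only via U and leaves only via the purge: 1540×0.444 = 0.140×(nitrogen in W), and the membrane unit passes all nitrogen, so nitrogen in K = nitrogen in W = 4884 g/s.
methanol in K: m_A = 1540×0.556 + (1−0.140)·(1−0.720)·m_A, so m_A = 856.24/0.7592 = 1127.8 g/s.
K = 1127.8 + 4884 = 6011.8 g/s.

6012 g/s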